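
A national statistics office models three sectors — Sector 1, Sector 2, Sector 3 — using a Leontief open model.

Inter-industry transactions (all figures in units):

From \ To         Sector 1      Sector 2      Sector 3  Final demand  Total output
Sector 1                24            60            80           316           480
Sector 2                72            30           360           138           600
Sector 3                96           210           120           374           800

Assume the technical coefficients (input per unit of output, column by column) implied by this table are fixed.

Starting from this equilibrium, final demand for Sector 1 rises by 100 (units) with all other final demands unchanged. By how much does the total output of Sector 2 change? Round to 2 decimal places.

Technical coefficients a_ij = z_ij / X_j:
  a_11 = 24/480 = 0.05, a_21 = 72/480 = 0.15, a_31 = 96/480 = 0.20
  a_12 = 60/600 = 0.10, a_22 = 30/600 = 0.05, a_32 = 210/600 = 0.35
  a_13 = 80/800 = 0.10, a_23 = 360/800 = 0.45, a_33 = 120/800 = 0.15
I − A =
  [   0.95    -0.10    -0.10]
  [  -0.15     0.95    -0.45]
  [  -0.20    -0.35     0.85]
Cofactors of I−A, C_ij = (−1)^(i+j)·(minor ij) (rows/columns in the sector order above):
  C_11 = (0.95)(0.85) − (-0.45)(-0.35) = 0.6500
  C_12 = −[(-0.15)(0.85) − (-0.45)(-0.20)] = 0.2175
  C_13 = (-0.15)(-0.35) − (0.95)(-0.20) = 0.2425
  C_21 = −[(-0.10)(0.85) − (-0.10)(-0.35)] = 0.1200
  C_22 = (0.95)(0.85) − (-0.10)(-0.20) = 0.7875
  C_23 = −[(0.95)(-0.35) − (-0.10)(-0.20)] = 0.3525
  C_31 = (-0.10)(-0.45) − (-0.10)(0.95) = 0.1400
  C_32 = −[(0.95)(-0.45) − (-0.10)(-0.15)] = 0.4425
  C_33 = (0.95)(0.95) − (-0.10)(-0.15) = 0.8875
det(I−A) = Σ_j (I−A)_1j·C_1j = (0.95)(0.6500) + (-0.10)(0.2175) + (-0.10)(0.2425) = 0.5715
adj(I−A) = Cᵀ =
  [ 0.6500   0.1200   0.1400]
  [ 0.2175   0.7875   0.4425]
  [ 0.2425   0.3525   0.8875]
(I − A)⁻¹ = adj(I−A) / det(I−A) ≈
  [   1.1374     0.2100     0.2450]
  [   0.3806     1.3780     0.7743]
  [   0.4243     0.6168     1.5529]
Δx = (I − A)⁻¹ Δd with Δd having +100 in the Sector 1 component and 0 elsewhere.
So Δx_2 = L_21 · (+100), where L_21 = adj(I−A)_21 / det(I−A) = 0.2175 / 0.5715.
Δx_2 = 0.2175 × (+100) / 0.5715 = 21.75 / 0.5715 ≈ 38.06.

Δx_2 = 38.06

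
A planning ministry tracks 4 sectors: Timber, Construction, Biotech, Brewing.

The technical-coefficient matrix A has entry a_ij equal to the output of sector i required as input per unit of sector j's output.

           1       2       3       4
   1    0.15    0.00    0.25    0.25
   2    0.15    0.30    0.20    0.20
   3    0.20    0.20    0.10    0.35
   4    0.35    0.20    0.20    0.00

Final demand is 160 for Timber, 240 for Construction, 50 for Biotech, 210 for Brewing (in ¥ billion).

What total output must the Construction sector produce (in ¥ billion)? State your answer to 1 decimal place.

I − A =
  [   0.85     0.00    -0.25    -0.25]
  [  -0.15     0.70    -0.20    -0.20]
  [  -0.20    -0.20     0.90    -0.35]
  [  -0.35    -0.20    -0.20     1.00]
Compute the cofactors C_ij = (−1)^(i+j)·(3×3 minor ij) of I−A; the adjugate is their transpose:
adj(I−A) = Cᵀ =
  [ 0.483000   0.122500   0.210000   0.218750]
  [ 0.260000   0.536125   0.249000   0.259375]
  [ 0.272250   0.222000   0.492250   0.284750]
  [ 0.275500   0.194500   0.221750   0.459000]
det(I−A) = Σ_j (I−A)_1j·C_1j = (0.85)(0.483000) + (0.00)(0.260000) + (-0.25)(0.272250) + (-0.25)(0.275500) = 0.2736125
(I − A)⁻¹ = adj(I−A) / det(I−A) ≈
  [   1.7653     0.4477     0.7675     0.7995]
  [   0.9502     1.9594     0.9100     0.9480]
  [   0.9950     0.8114     1.7991     1.0407]
  [   1.0069     0.7109     0.8105     1.6776]
x = (I − A)⁻¹ d = adj(I−A)·d / det(I−A), with det(I−A) = 0.2736125:
  x_1 = (0.483000·160 + 0.122500·240 + 0.210000·50 + 0.218750·210) / 0.2736125 = 163.1175 / 0.2736125 ≈ 596.2
  x_2 = (0.260000·160 + 0.536125·240 + 0.249000·50 + 0.259375·210) / 0.2736125 = 237.18875 / 0.2736125 ≈ 866.9
  x_3 = (0.272250·160 + 0.222000·240 + 0.492250·50 + 0.284750·210) / 0.2736125 = 181.25 / 0.2736125 ≈ 662.4
  x_4 = (0.275500·160 + 0.194500·240 + 0.221750·50 + 0.459000·210) / 0.2736125 = 198.2375 / 0.2736125 ≈ 724.5

x_2 = 866.9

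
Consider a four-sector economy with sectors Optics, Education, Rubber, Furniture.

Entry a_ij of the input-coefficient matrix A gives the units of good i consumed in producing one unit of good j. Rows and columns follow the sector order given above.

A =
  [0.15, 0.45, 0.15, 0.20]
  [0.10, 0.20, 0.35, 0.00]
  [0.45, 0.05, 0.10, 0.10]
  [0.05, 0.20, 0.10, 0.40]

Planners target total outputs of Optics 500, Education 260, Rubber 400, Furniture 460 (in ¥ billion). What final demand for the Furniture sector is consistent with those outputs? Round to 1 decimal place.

d_4 = 159.0

I − A =
  [   0.85    -0.45    -0.15    -0.20]
  [  -0.10     0.80    -0.35     0.00]
  [  -0.45    -0.05     0.90    -0.10]
  [  -0.05    -0.20    -0.10     0.60]
d = (I − A) x:
  d_1 = (+0.85)·500 + (-0.45)·260 + (-0.15)·400 + (-0.20)·460 = 156.0
  d_2 = (-0.10)·500 + (+0.80)·260 + (-0.35)·400 + (+0.00)·460 = 18.0
  d_3 = (-0.45)·500 + (-0.05)·260 + (+0.90)·400 + (-0.10)·460 = 76.0
  d_4 = (-0.05)·500 + (-0.20)·260 + (-0.10)·400 + (+0.60)·460 = 159.0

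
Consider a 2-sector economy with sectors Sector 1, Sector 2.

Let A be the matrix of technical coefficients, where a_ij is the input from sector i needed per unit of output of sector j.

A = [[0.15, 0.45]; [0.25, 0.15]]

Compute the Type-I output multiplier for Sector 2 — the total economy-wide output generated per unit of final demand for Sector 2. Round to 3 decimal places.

I − A =
  [   0.85    -0.45]
  [  -0.25     0.85]
det(I−A) = (0.85)(0.85) − (-0.45)(-0.25) = 0.6100
adj(I−A) = [[0.85, 0.45], [0.25, 0.85]]
(I − A)⁻¹ = adj(I−A) / det(I−A) ≈
  [   1.3934     0.7377]
  [   0.4098     1.3934]
The output multiplier for sector j is the column-j sum of the Leontief inverse (I − A)⁻¹ = adj(I−A) / det(I−A).
Column 2 of adj(I−A): (0.45, 0.85); det(I−A) = 0.6100.
m_2 = (0.45 + 0.85) / 0.6100 = 1.30 / 0.6100 ≈ 2.131.

m_2 = 2.131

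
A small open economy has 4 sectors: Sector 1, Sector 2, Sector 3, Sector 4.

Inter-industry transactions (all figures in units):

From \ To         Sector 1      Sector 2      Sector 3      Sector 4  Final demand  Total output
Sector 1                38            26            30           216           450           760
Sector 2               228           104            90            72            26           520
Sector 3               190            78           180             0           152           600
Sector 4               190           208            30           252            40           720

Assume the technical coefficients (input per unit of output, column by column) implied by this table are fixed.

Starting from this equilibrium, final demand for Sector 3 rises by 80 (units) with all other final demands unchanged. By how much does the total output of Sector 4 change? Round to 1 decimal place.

Technical coefficients a_ij = z_ij / X_j:
  a_11 = 38/760 = 0.05, a_21 = 228/760 = 0.30, a_31 = 190/760 = 0.25, a_41 = 190/760 = 0.25
  a_12 = 26/520 = 0.05, a_22 = 104/520 = 0.20, a_32 = 78/520 = 0.15, a_42 = 208/520 = 0.40
  a_13 = 30/600 = 0.05, a_23 = 90/600 = 0.15, a_33 = 180/600 = 0.30, a_43 = 30/600 = 0.05
  a_14 = 216/720 = 0.30, a_24 = 72/720 = 0.10, a_34 = 0/720 = 0.00, a_44 = 252/720 = 0.35
I − A =
  [   0.95    -0.05    -0.05    -0.30]
  [  -0.30     0.80    -0.15    -0.10]
  [  -0.25    -0.15     0.70     0.00]
  [  -0.25    -0.40    -0.05     0.65]
Compute the cofactors C_ij = (−1)^(i+j)·(3×3 minor ij) of I−A; the adjugate is their transpose:
adj(I−A) = Cᵀ =
  [ 0.320625   0.113875   0.059125   0.165500]
  [ 0.179625   0.367875   0.101625   0.139500]
  [ 0.153000   0.119500   0.349000   0.089000]
  [ 0.245625   0.279375   0.112125   0.486000]
det(I−A) = Σ_j (I−A)_1j·C_1j = (0.95)(0.320625) + (-0.05)(0.179625) + (-0.05)(0.153000) + (-0.30)(0.245625) = 0.214275
(I − A)⁻¹ = adj(I−A) / det(I−A) ≈
  [   1.4963     0.5314     0.2759     0.7724]
  [   0.8383     1.7168     0.4743     0.6510]
  [   0.7140     0.5577     1.6287     0.4154]
  [   1.1463     1.3038     0.5233     2.2681]
Δx = (I − A)⁻¹ Δd with Δd having +80 in the Sector 3 component and 0 elsewhere.
So Δx_4 = L_43 · (+80), where L_43 = adj(I−A)_43 / det(I−A) = 0.112125 / 0.214275.
Δx_4 = 0.112125 × (+80) / 0.214275 = 8.97 / 0.214275 ≈ 41.9.

Δx_4 = 41.9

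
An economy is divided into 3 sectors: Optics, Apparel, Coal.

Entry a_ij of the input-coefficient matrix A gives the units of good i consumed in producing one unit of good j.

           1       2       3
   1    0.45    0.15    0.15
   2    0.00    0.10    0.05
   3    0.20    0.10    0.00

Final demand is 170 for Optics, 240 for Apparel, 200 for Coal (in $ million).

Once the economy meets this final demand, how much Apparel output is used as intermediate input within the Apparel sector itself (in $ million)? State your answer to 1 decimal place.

I − A =
  [   0.55    -0.15    -0.15]
  [   0.00     0.90    -0.05]
  [  -0.20    -0.10     1.00]
Cofactors of I−A, C_ij = (−1)^(i+j)·(minor ij) (rows/columns in the sector order above):
  C_11 = (0.90)(1.00) − (-0.05)(-0.10) = 0.8950
  C_12 = −[(0.00)(1.00) − (-0.05)(-0.20)] = 0.0100
  C_13 = (0.00)(-0.10) − (0.90)(-0.20) = 0.1800
  C_21 = −[(-0.15)(1.00) − (-0.15)(-0.10)] = 0.1650
  C_22 = (0.55)(1.00) − (-0.15)(-0.20) = 0.5200
  C_23 = −[(0.55)(-0.10) − (-0.15)(-0.20)] = 0.0850
  C_31 = (-0.15)(-0.05) − (-0.15)(0.90) = 0.1425
  C_32 = −[(0.55)(-0.05) − (-0.15)(0.00)] = 0.0275
  C_33 = (0.55)(0.90) − (-0.15)(0.00) = 0.4950
det(I−A) = Σ_j (I−A)_1j·C_1j = (0.55)(0.8950) + (-0.15)(0.0100) + (-0.15)(0.1800) = 0.46375
adj(I−A) = Cᵀ =
  [ 0.8950   0.1650   0.1425]
  [ 0.0100   0.5200   0.0275]
  [ 0.1800   0.0850   0.4950]
(I − A)⁻¹ = adj(I−A) / det(I−A) ≈
  [   1.9299     0.3558     0.3073]
  [   0.0216     1.1213     0.0593]
  [   0.3881     0.1833     1.0674]
First solve x = (I − A)⁻¹ d = adj(I−A)·d / det(I−A); in particular x_2 = (0.0100·170 + 0.5200·240 + 0.0275·200) / 0.46375 = 132.00 / 0.46375 ≈ 284.636.
Intermediate flow from 2 to 2: z_22 = a_22 · x_2 = 0.10 × 132.00 / 0.46375 = 13.20 / 0.46375 ≈ 28.5.

z_22 = 28.5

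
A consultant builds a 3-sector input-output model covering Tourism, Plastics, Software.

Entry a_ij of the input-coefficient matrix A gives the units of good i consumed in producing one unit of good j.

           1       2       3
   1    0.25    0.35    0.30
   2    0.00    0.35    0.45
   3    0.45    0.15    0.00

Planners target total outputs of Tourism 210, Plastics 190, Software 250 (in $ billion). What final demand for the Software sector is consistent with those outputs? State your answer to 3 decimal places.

I − A =
  [   0.75    -0.35    -0.30]
  [   0.00     0.65    -0.45]
  [  -0.45    -0.15     1.00]
d = (I − A) x:
  d_1 = (+0.75)·210 + (-0.35)·190 + (-0.30)·250 = 16.000
  d_2 = (+0.00)·210 + (+0.65)·190 + (-0.45)·250 = 11.000
  d_3 = (-0.45)·210 + (-0.15)·190 + (+1.00)·250 = 127.000

d_3 = 127.000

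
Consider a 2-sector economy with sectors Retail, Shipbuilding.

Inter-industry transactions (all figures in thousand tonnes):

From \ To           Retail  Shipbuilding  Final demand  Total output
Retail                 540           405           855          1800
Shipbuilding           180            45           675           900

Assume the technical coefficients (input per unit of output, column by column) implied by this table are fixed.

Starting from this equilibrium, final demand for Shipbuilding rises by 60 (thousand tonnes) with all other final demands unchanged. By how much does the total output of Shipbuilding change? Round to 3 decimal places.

Technical coefficients a_ij = z_ij / X_j:
  a_RR = 540/1800 = 0.30, a_SR = 180/1800 = 0.10
  a_RS = 405/900 = 0.45, a_SS = 45/900 = 0.05
I − A =
  [   0.70    -0.45]
  [  -0.10     0.95]
det(I−A) = (0.70)(0.95) − (-0.45)(-0.10) = 0.6200
adj(I−A) = [[0.95, 0.45], [0.10, 0.70]]
(I − A)⁻¹ = adj(I−A) / det(I−A) ≈
  [   1.5323     0.7258]
  [   0.1613     1.1290]
Δx = (I − A)⁻¹ Δd with Δd having +60 in the Shipbuilding component and 0 elsewhere.
So Δx_S = L_SS · (+60), where L_SS = adj(I−A)_SS / det(I−A) = 0.70 / 0.6200.
Δx_S = 0.70 × (+60) / 0.6200 = 42.00 / 0.6200 ≈ 67.742.

Δx_S = 67.742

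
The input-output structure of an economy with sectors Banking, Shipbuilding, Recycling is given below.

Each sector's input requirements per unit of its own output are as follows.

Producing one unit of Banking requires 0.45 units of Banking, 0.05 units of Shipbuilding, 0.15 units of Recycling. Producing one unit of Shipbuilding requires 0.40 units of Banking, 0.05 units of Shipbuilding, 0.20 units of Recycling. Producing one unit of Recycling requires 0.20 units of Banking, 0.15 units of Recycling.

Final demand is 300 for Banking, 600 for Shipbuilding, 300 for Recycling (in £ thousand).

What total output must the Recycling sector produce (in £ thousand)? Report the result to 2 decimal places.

I − A =
  [   0.55    -0.40    -0.20]
  [  -0.05     0.95     0.00]
  [  -0.15    -0.20     0.85]
Cofactors of I−A, C_ij = (−1)^(i+j)·(minor ij) (rows/columns in the sector order above):
  C_11 = (0.95)(0.85) − (0.00)(-0.20) = 0.8075
  C_12 = −[(-0.05)(0.85) − (0.00)(-0.15)] = 0.0425
  C_13 = (-0.05)(-0.20) − (0.95)(-0.15) = 0.1525
  C_21 = −[(-0.40)(0.85) − (-0.20)(-0.20)] = 0.3800
  C_22 = (0.55)(0.85) − (-0.20)(-0.15) = 0.4375
  C_23 = −[(0.55)(-0.20) − (-0.40)(-0.15)] = 0.1700
  C_31 = (-0.40)(0.00) − (-0.20)(0.95) = 0.1900
  C_32 = −[(0.55)(0.00) − (-0.20)(-0.05)] = 0.0100
  C_33 = (0.55)(0.95) − (-0.40)(-0.05) = 0.5025
det(I−A) = Σ_j (I−A)_1j·C_1j = (0.55)(0.8075) + (-0.40)(0.0425) + (-0.20)(0.1525) = 0.396625
adj(I−A) = Cᵀ =
  [ 0.8075   0.3800   0.1900]
  [ 0.0425   0.4375   0.0100]
  [ 0.1525   0.1700   0.5025]
(I − A)⁻¹ = adj(I−A) / det(I−A) ≈
  [   2.0359     0.9581     0.4790]
  [   0.1072     1.1031     0.0252]
  [   0.3845     0.4286     1.2669]
x = (I − A)⁻¹ d = adj(I−A)·d / det(I−A), with det(I−A) = 0.396625:
  x_1 = (0.8075·300 + 0.3800·600 + 0.1900·300) / 0.396625 = 527.25 / 0.396625 ≈ 1329.34
  x_2 = (0.0425·300 + 0.4375·600 + 0.0100·300) / 0.396625 = 278.25 / 0.396625 ≈ 701.54
  x_3 = (0.1525·300 + 0.1700·600 + 0.5025·300) / 0.396625 = 298.50 / 0.396625 ≈ 752.60

x_3 = 752.60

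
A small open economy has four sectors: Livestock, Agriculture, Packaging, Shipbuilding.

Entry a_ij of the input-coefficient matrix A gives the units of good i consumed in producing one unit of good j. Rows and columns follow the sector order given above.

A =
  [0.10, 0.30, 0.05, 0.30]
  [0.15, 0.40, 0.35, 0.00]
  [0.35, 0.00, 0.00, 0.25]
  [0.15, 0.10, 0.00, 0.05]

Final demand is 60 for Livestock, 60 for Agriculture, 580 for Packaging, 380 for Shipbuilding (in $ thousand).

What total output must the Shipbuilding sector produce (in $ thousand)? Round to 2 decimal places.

I − A =
  [   0.90    -0.30    -0.05    -0.30]
  [  -0.15     0.60    -0.35     0.00]
  [  -0.35     0.00     1.00    -0.25]
  [  -0.15    -0.10     0.00     0.95]
Compute the cofactors C_ij = (−1)^(i+j)·(3×3 minor ij) of I−A; the adjugate is their transpose:
adj(I−A) = Cᵀ =
  [ 0.561250   0.316250   0.138750   0.213750]
  [ 0.272000   0.791500   0.290625   0.162375]
  [ 0.225750   0.144000   0.438750   0.186750]
  [ 0.117250   0.133250   0.052500   0.447750]
det(I−A) = Σ_j (I−A)_1j·C_1j = (0.90)(0.561250) + (-0.30)(0.272000) + (-0.05)(0.225750) + (-0.30)(0.117250) = 0.3770625
(I − A)⁻¹ = adj(I−A) / det(I−A) ≈
  [   1.4885     0.8387     0.3680     0.5669]
  [   0.7214     2.0991     0.7708     0.4306]
  [   0.5987     0.3819     1.1636     0.4953]
  [   0.3110     0.3534     0.1392     1.1875]
x = (I − A)⁻¹ d = adj(I−A)·d / det(I−A), with det(I−A) = 0.3770625:
  x_1 = (0.561250·60 + 0.316250·60 + 0.138750·580 + 0.213750·380) / 0.3770625 = 214.35 / 0.3770625 ≈ 568.47
  x_2 = (0.272000·60 + 0.791500·60 + 0.290625·580 + 0.162375·380) / 0.3770625 = 294.075 / 0.3770625 ≈ 779.91
  x_3 = (0.225750·60 + 0.144000·60 + 0.438750·580 + 0.186750·380) / 0.3770625 = 347.625 / 0.3770625 ≈ 921.93
  x_4 = (0.117250·60 + 0.133250·60 + 0.052500·580 + 0.447750·380) / 0.3770625 = 215.625 / 0.3770625 ≈ 571.85

x_4 = 571.85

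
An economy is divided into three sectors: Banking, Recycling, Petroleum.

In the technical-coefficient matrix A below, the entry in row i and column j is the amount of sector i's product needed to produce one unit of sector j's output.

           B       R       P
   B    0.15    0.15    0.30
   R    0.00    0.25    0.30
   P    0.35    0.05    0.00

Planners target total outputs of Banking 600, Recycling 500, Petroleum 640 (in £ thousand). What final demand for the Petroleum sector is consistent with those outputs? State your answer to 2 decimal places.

d_P = 405.00

I − A =
  [   0.85    -0.15    -0.30]
  [   0.00     0.75    -0.30]
  [  -0.35    -0.05     1.00]
d = (I − A) x:
  d_B = (+0.85)·600 + (-0.15)·500 + (-0.30)·640 = 243.00
  d_R = (+0.00)·600 + (+0.75)·500 + (-0.30)·640 = 183.00
  d_P = (-0.35)·600 + (-0.05)·500 + (+1.00)·640 = 405.00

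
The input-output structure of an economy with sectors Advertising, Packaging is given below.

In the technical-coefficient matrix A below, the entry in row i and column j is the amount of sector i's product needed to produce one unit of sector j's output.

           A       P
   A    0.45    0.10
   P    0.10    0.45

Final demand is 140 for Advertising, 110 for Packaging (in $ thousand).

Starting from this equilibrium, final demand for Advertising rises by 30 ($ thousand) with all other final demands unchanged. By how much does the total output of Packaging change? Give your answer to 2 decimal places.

I − A =
  [   0.55    -0.10]
  [  -0.10     0.55]
det(I−A) = (0.55)(0.55) − (-0.10)(-0.10) = 0.2925
adj(I−A) = [[0.55, 0.10], [0.10, 0.55]]
(I − A)⁻¹ = adj(I−A) / det(I−A) ≈
  [   1.8803     0.3419]
  [   0.3419     1.8803]
Δx = (I − A)⁻¹ Δd with Δd having +30 in the Advertising component and 0 elsewhere.
So Δx_P = L_PA · (+30), where L_PA = adj(I−A)_PA / det(I−A) = 0.10 / 0.2925.
Δx_P = 0.10 × (+30) / 0.2925 = 3.00 / 0.2925 ≈ 10.26.

Δx_P = 10.26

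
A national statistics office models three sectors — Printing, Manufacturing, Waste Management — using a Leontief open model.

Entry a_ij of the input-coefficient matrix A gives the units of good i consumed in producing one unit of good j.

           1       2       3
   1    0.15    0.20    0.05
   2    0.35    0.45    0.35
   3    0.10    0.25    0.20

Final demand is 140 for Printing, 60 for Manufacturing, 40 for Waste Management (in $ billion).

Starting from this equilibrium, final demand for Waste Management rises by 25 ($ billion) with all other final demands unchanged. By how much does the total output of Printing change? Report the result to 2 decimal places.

I − A =
  [   0.85    -0.20    -0.05]
  [  -0.35     0.55    -0.35]
  [  -0.10    -0.25     0.80]
Cofactors of I−A, C_ij = (−1)^(i+j)·(minor ij) (rows/columns in the sector order above):
  C_11 = (0.55)(0.80) − (-0.35)(-0.25) = 0.3525
  C_12 = −[(-0.35)(0.80) − (-0.35)(-0.10)] = 0.3150
  C_13 = (-0.35)(-0.25) − (0.55)(-0.10) = 0.1425
  C_21 = −[(-0.20)(0.80) − (-0.05)(-0.25)] = 0.1725
  C_22 = (0.85)(0.80) − (-0.05)(-0.10) = 0.6750
  C_23 = −[(0.85)(-0.25) − (-0.20)(-0.10)] = 0.2325
  C_31 = (-0.20)(-0.35) − (-0.05)(0.55) = 0.0975
  C_32 = −[(0.85)(-0.35) − (-0.05)(-0.35)] = 0.3150
  C_33 = (0.85)(0.55) − (-0.20)(-0.35) = 0.3975
det(I−A) = Σ_j (I−A)_1j·C_1j = (0.85)(0.3525) + (-0.20)(0.3150) + (-0.05)(0.1425) = 0.2295
adj(I−A) = Cᵀ =
  [ 0.3525   0.1725   0.0975]
  [ 0.3150   0.6750   0.3150]
  [ 0.1425   0.2325   0.3975]
(I − A)⁻¹ = adj(I−A) / det(I−A) ≈
  [   1.5359     0.7516     0.4248]
  [   1.3725     2.9412     1.3725]
  [   0.6209     1.0131     1.7320]
Δx = (I − A)⁻¹ Δd with Δd having +25 in the Waste Management component and 0 elsewhere.
So Δx_1 = L_13 · (+25), where L_13 = adj(I−A)_13 / det(I−A) = 0.0975 / 0.2295.
Δx_1 = 0.0975 × (+25) / 0.2295 = 2.4375 / 0.2295 ≈ 10.62.

Δx_1 = 10.62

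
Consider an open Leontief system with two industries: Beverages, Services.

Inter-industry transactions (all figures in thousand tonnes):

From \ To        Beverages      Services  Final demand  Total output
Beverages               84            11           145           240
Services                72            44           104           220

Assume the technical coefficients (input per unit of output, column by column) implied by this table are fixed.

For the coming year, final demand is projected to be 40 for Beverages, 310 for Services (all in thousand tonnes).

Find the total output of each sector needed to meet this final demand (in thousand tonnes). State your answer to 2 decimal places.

x_1 = 94.06, x_2 = 422.77

Technical coefficients a_ij = z_ij / X_j:
  a_11 = 84/240 = 0.35, a_21 = 72/240 = 0.30
  a_12 = 11/220 = 0.05, a_22 = 44/220 = 0.20
I − A =
  [   0.65    -0.05]
  [  -0.30     0.80]
det(I−A) = (0.65)(0.80) − (-0.05)(-0.30) = 0.5050
adj(I−A) = [[0.80, 0.05], [0.30, 0.65]]
(I − A)⁻¹ = adj(I−A) / det(I−A) ≈
  [   1.5842     0.0990]
  [   0.5941     1.2871]
x = (I − A)⁻¹ d = adj(I−A)·d / det(I−A), with det(I−A) = 0.5050:
  x_1 = (0.80·40 + 0.05·310) / 0.5050 = 47.50 / 0.5050 ≈ 94.06
  x_2 = (0.30·40 + 0.65·310) / 0.5050 = 213.50 / 0.5050 ≈ 422.77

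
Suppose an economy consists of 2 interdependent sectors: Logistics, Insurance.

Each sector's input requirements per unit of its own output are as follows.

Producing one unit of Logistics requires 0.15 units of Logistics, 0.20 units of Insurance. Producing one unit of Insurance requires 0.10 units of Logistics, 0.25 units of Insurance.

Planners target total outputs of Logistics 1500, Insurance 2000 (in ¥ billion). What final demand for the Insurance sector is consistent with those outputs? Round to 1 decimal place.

d_I = 1200.0

I − A =
  [   0.85    -0.10]
  [  -0.20     0.75]
d = (I − A) x:
  d_L = (+0.85)·1500 + (-0.10)·2000 = 1075.0
  d_I = (-0.20)·1500 + (+0.75)·2000 = 1200.0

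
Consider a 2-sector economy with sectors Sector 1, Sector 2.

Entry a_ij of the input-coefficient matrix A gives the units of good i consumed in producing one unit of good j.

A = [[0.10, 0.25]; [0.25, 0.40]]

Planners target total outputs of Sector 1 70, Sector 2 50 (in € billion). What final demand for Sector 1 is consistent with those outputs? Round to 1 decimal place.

I − A =
  [   0.90    -0.25]
  [  -0.25     0.60]
d = (I − A) x:
  d_1 = (+0.90)·70 + (-0.25)·50 = 50.5
  d_2 = (-0.25)·70 + (+0.60)·50 = 12.5

d_1 = 50.5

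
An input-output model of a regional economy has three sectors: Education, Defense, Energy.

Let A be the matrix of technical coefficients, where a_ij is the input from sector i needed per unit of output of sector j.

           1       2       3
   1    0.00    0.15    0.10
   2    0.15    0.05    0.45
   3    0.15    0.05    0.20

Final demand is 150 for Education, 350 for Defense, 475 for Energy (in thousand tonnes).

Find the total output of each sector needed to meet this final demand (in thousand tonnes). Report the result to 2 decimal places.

x_1 = 333.48, x_2 = 754.28, x_3 = 703.42

I − A =
  [   1.00    -0.15    -0.10]
  [  -0.15     0.95    -0.45]
  [  -0.15    -0.05     0.80]
Cofactors of I−A, C_ij = (−1)^(i+j)·(minor ij) (rows/columns in the sector order above):
  C_11 = (0.95)(0.80) − (-0.45)(-0.05) = 0.7375
  C_12 = −[(-0.15)(0.80) − (-0.45)(-0.15)] = 0.1875
  C_13 = (-0.15)(-0.05) − (0.95)(-0.15) = 0.1500
  C_21 = −[(-0.15)(0.80) − (-0.10)(-0.05)] = 0.1250
  C_22 = (1.00)(0.80) − (-0.10)(-0.15) = 0.7850
  C_23 = −[(1.00)(-0.05) − (-0.15)(-0.15)] = 0.0725
  C_31 = (-0.15)(-0.45) − (-0.10)(0.95) = 0.1625
  C_32 = −[(1.00)(-0.45) − (-0.10)(-0.15)] = 0.4650
  C_33 = (1.00)(0.95) − (-0.15)(-0.15) = 0.9275
det(I−A) = Σ_j (I−A)_1j·C_1j = (1.00)(0.7375) + (-0.15)(0.1875) + (-0.10)(0.1500) = 0.694375
adj(I−A) = Cᵀ =
  [ 0.7375   0.1250   0.1625]
  [ 0.1875   0.7850   0.4650]
  [ 0.1500   0.0725   0.9275]
(I − A)⁻¹ = adj(I−A) / det(I−A) ≈
  [   1.0621     0.1800     0.2340]
  [   0.2700     1.1305     0.6697]
  [   0.2160     0.1044     1.3357]
x = (I − A)⁻¹ d = adj(I−A)·d / det(I−A), with det(I−A) = 0.694375:
  x_1 = (0.7375·150 + 0.1250·350 + 0.1625·475) / 0.694375 = 231.5625 / 0.694375 ≈ 333.48
  x_2 = (0.1875·150 + 0.7850·350 + 0.4650·475) / 0.694375 = 523.75 / 0.694375 ≈ 754.28
  x_3 = (0.1500·150 + 0.0725·350 + 0.9275·475) / 0.694375 = 488.4375 / 0.694375 ≈ 703.42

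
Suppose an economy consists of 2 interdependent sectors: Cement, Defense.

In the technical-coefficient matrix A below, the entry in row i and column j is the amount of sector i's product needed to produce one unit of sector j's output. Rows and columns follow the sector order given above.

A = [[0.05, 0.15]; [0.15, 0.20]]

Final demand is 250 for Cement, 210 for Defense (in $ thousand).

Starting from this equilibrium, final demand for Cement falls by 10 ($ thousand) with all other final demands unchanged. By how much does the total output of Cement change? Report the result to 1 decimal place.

I − A =
  [   0.95    -0.15]
  [  -0.15     0.80]
det(I−A) = (0.95)(0.80) − (-0.15)(-0.15) = 0.7375
adj(I−A) = [[0.80, 0.15], [0.15, 0.95]]
(I − A)⁻¹ = adj(I−A) / det(I−A) ≈
  [   1.0847     0.2034]
  [   0.2034     1.2881]
Δx = (I − A)⁻¹ Δd with Δd having -10 in the Cement component and 0 elsewhere.
So Δx_C = L_CC · (-10), where L_CC = adj(I−A)_CC / det(I−A) = 0.80 / 0.7375.
Δx_C = 0.80 × (-10) / 0.7375 = -8.00 / 0.7375 ≈ -10.8.

Δx_C = -10.8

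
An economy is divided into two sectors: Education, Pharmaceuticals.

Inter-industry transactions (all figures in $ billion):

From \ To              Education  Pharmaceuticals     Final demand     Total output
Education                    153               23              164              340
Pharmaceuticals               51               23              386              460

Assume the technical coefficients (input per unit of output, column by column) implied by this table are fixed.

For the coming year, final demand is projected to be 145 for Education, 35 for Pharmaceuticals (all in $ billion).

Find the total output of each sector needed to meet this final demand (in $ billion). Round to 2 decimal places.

x_1 = 270.87, x_2 = 79.61

Technical coefficients a_ij = z_ij / X_j:
  a_11 = 153/340 = 0.45, a_21 = 51/340 = 0.15
  a_12 = 23/460 = 0.05, a_22 = 23/460 = 0.05
I − A =
  [   0.55    -0.05]
  [  -0.15     0.95]
det(I−A) = (0.55)(0.95) − (-0.05)(-0.15) = 0.5150
adj(I−A) = [[0.95, 0.05], [0.15, 0.55]]
(I − A)⁻¹ = adj(I−A) / det(I−A) ≈
  [   1.8447     0.0971]
  [   0.2913     1.0680]
x = (I − A)⁻¹ d = adj(I−A)·d / det(I−A), with det(I−A) = 0.5150:
  x_1 = (0.95·145 + 0.05·35) / 0.5150 = 139.50 / 0.5150 ≈ 270.87
  x_2 = (0.15·145 + 0.55·35) / 0.5150 = 41.00 / 0.5150 ≈ 79.61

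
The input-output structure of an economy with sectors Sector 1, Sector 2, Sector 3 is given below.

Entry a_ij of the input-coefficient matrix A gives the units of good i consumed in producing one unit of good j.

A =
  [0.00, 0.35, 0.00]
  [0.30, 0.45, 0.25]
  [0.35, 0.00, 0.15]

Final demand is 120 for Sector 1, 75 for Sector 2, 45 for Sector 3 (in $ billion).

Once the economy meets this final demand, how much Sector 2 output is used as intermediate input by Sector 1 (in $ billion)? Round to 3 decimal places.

I − A =
  [   1.00    -0.35     0.00]
  [  -0.30     0.55    -0.25]
  [  -0.35     0.00     0.85]
Cofactors of I−A, C_ij = (−1)^(i+j)·(minor ij) (rows/columns in the sector order above):
  C_11 = (0.55)(0.85) − (-0.25)(0.00) = 0.4675
  C_12 = −[(-0.30)(0.85) − (-0.25)(-0.35)] = 0.3425
  C_13 = (-0.30)(0.00) − (0.55)(-0.35) = 0.1925
  C_21 = −[(-0.35)(0.85) − (0.00)(0.00)] = 0.2975
  C_22 = (1.00)(0.85) − (0.00)(-0.35) = 0.8500
  C_23 = −[(1.00)(0.00) − (-0.35)(-0.35)] = 0.1225
  C_31 = (-0.35)(-0.25) − (0.00)(0.55) = 0.0875
  C_32 = −[(1.00)(-0.25) − (0.00)(-0.30)] = 0.2500
  C_33 = (1.00)(0.55) − (-0.35)(-0.30) = 0.4450
det(I−A) = Σ_j (I−A)_1j·C_1j = (1.00)(0.4675) + (-0.35)(0.3425) + (0.00)(0.1925) = 0.347625
adj(I−A) = Cᵀ =
  [ 0.4675   0.2975   0.0875]
  [ 0.3425   0.8500   0.2500]
  [ 0.1925   0.1225   0.4450]
(I − A)⁻¹ = adj(I−A) / det(I−A) ≈
  [   1.3448     0.8558     0.2517]
  [   0.9853     2.4452     0.7192]
  [   0.5538     0.3524     1.2801]
First solve x = (I − A)⁻¹ d = adj(I−A)·d / det(I−A); in particular x_1 = (0.4675·120 + 0.2975·75 + 0.0875·45) / 0.347625 = 82.35 / 0.347625 ≈ 236.89320.
Intermediate flow from 2 to 1: z_21 = a_21 · x_1 = 0.30 × 82.35 / 0.347625 = 24.705 / 0.347625 ≈ 71.068.

z_21 = 71.068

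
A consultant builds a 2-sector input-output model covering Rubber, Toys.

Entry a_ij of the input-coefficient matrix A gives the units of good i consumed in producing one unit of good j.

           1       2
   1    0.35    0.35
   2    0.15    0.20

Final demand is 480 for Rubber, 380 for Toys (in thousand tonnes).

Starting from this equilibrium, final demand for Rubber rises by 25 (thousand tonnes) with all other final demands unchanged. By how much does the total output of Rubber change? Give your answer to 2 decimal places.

I − A =
  [   0.65    -0.35]
  [  -0.15     0.80]
det(I−A) = (0.65)(0.80) − (-0.35)(-0.15) = 0.4675
adj(I−A) = [[0.80, 0.35], [0.15, 0.65]]
(I − A)⁻¹ = adj(I−A) / det(I−A) ≈
  [   1.7112     0.7487]
  [   0.3209     1.3904]
Δx = (I − A)⁻¹ Δd with Δd having +25 in the Rubber component and 0 elsewhere.
So Δx_1 = L_11 · (+25), where L_11 = adj(I−A)_11 / det(I−A) = 0.80 / 0.4675.
Δx_1 = 0.80 × (+25) / 0.4675 = 20.00 / 0.4675 ≈ 42.78.

Δx_1 = 42.78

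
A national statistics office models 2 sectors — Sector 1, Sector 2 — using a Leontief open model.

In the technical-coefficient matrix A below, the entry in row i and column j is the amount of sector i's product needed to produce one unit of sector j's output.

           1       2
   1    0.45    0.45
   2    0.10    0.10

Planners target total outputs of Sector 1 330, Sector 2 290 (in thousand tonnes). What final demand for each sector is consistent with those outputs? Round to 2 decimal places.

d_1 = 51.00, d_2 = 228.00

I − A =
  [   0.55    -0.45]
  [  -0.10     0.90]
d = (I − A) x:
  d_1 = (+0.55)·330 + (-0.45)·290 = 51.00
  d_2 = (-0.10)·330 + (+0.90)·290 = 228.00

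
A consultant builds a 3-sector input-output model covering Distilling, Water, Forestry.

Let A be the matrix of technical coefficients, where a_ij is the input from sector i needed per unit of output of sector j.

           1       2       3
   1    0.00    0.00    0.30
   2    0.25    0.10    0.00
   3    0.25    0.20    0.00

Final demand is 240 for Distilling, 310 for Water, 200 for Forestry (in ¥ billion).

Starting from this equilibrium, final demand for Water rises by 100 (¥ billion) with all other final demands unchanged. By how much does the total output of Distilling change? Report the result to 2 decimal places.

Δx_1 = 7.34

I − A =
  [   1.00     0.00    -0.30]
  [  -0.25     0.90     0.00]
  [  -0.25    -0.20     1.00]
Cofactors of I−A, C_ij = (−1)^(i+j)·(minor ij) (rows/columns in the sector order above):
  C_11 = (0.90)(1.00) − (0.00)(-0.20) = 0.9000
  C_12 = −[(-0.25)(1.00) − (0.00)(-0.25)] = 0.2500
  C_13 = (-0.25)(-0.20) − (0.90)(-0.25) = 0.2750
  C_21 = −[(0.00)(1.00) − (-0.30)(-0.20)] = 0.0600
  C_22 = (1.00)(1.00) − (-0.30)(-0.25) = 0.9250
  C_23 = −[(1.00)(-0.20) − (0.00)(-0.25)] = 0.2000
  C_31 = (0.00)(0.00) − (-0.30)(0.90) = 0.2700
  C_32 = −[(1.00)(0.00) − (-0.30)(-0.25)] = 0.0750
  C_33 = (1.00)(0.90) − (0.00)(-0.25) = 0.9000
det(I−A) = Σ_j (I−A)_1j·C_1j = (1.00)(0.9000) + (0.00)(0.2500) + (-0.30)(0.2750) = 0.8175
adj(I−A) = Cᵀ =
  [ 0.9000   0.0600   0.2700]
  [ 0.2500   0.9250   0.0750]
  [ 0.2750   0.2000   0.9000]
(I − A)⁻¹ = adj(I−A) / det(I−A) ≈
  [   1.1009     0.0734     0.3303]
  [   0.3058     1.1315     0.0917]
  [   0.3364     0.2446     1.1009]
Δx = (I − A)⁻¹ Δd with Δd having +100 in the Water component and 0 elsewhere.
So Δx_1 = L_12 · (+100), where L_12 = adj(I−A)_12 / det(I−A) = 0.0600 / 0.8175.
Δx_1 = 0.0600 × (+100) / 0.8175 = 6.00 / 0.8175 ≈ 7.34.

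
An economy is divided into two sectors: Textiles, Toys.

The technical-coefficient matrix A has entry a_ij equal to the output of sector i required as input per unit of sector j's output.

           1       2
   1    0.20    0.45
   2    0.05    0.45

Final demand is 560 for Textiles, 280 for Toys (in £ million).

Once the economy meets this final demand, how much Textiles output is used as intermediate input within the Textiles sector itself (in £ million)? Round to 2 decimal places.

z_11 = 207.90

I − A =
  [   0.80    -0.45]
  [  -0.05     0.55]
det(I−A) = (0.80)(0.55) − (-0.45)(-0.05) = 0.4175
adj(I−A) = [[0.55, 0.45], [0.05, 0.80]]
(I − A)⁻¹ = adj(I−A) / det(I−A) ≈
  [   1.3174     1.0778]
  [   0.1198     1.9162]
First solve x = (I − A)⁻¹ d = adj(I−A)·d / det(I−A); in particular x_1 = (0.55·560 + 0.45·280) / 0.4175 = 434.00 / 0.4175 ≈ 1039.5210.
Intermediate flow from 1 to 1: z_11 = a_11 · x_1 = 0.20 × 434.00 / 0.4175 = 86.80 / 0.4175 ≈ 207.90.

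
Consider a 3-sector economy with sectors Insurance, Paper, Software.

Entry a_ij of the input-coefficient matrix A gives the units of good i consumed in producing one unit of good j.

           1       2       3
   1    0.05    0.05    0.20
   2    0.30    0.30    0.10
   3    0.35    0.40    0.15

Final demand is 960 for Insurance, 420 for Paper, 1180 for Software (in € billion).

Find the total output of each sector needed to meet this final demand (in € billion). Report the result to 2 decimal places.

I − A =
  [   0.95    -0.05    -0.20]
  [  -0.30     0.70    -0.10]
  [  -0.35    -0.40     0.85]
Cofactors of I−A, C_ij = (−1)^(i+j)·(minor ij) (rows/columns in the sector order above):
  C_11 = (0.70)(0.85) − (-0.10)(-0.40) = 0.5550
  C_12 = −[(-0.30)(0.85) − (-0.10)(-0.35)] = 0.2900
  C_13 = (-0.30)(-0.40) − (0.70)(-0.35) = 0.3650
  C_21 = −[(-0.05)(0.85) − (-0.20)(-0.40)] = 0.1225
  C_22 = (0.95)(0.85) − (-0.20)(-0.35) = 0.7375
  C_23 = −[(0.95)(-0.40) − (-0.05)(-0.35)] = 0.3975
  C_31 = (-0.05)(-0.10) − (-0.20)(0.70) = 0.1450
  C_32 = −[(0.95)(-0.10) − (-0.20)(-0.30)] = 0.1550
  C_33 = (0.95)(0.70) − (-0.05)(-0.30) = 0.6500
det(I−A) = Σ_j (I−A)_1j·C_1j = (0.95)(0.5550) + (-0.05)(0.2900) + (-0.20)(0.3650) = 0.43975
adj(I−A) = Cᵀ =
  [ 0.5550   0.1225   0.1450]
  [ 0.2900   0.7375   0.1550]
  [ 0.3650   0.3975   0.6500]
(I − A)⁻¹ = adj(I−A) / det(I−A) ≈
  [   1.2621     0.2786     0.3297]
  [   0.6595     1.6771     0.3525]
  [   0.8300     0.9039     1.4781]
x = (I − A)⁻¹ d = adj(I−A)·d / det(I−A), with det(I−A) = 0.43975:
  x_1 = (0.5550·960 + 0.1225·420 + 0.1450·1180) / 0.43975 = 755.35 / 0.43975 ≈ 1717.68
  x_2 = (0.2900·960 + 0.7375·420 + 0.1550·1180) / 0.43975 = 771.05 / 0.43975 ≈ 1753.38
  x_3 = (0.3650·960 + 0.3975·420 + 0.6500·1180) / 0.43975 = 1284.35 / 0.43975 ≈ 2920.64

x_1 = 1717.68, x_2 = 1753.38, x_3 = 2920.64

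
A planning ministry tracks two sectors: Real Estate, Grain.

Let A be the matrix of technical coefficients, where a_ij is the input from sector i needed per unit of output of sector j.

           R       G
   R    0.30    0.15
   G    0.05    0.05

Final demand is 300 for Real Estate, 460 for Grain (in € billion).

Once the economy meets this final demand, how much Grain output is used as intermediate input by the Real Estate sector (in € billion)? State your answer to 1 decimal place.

I − A =
  [   0.70    -0.15]
  [  -0.05     0.95]
det(I−A) = (0.70)(0.95) − (-0.15)(-0.05) = 0.6575
adj(I−A) = [[0.95, 0.15], [0.05, 0.70]]
(I − A)⁻¹ = adj(I−A) / det(I−A) ≈
  [   1.4449     0.2281]
  [   0.0760     1.0646]
First solve x = (I − A)⁻¹ d = adj(I−A)·d / det(I−A); in particular x_R = (0.95·300 + 0.15·460) / 0.6575 = 354.00 / 0.6575 ≈ 538.403.
Intermediate flow from G to R: z_GR = a_GR · x_R = 0.05 × 354.00 / 0.6575 = 17.70 / 0.6575 ≈ 26.9.

z_GR = 26.9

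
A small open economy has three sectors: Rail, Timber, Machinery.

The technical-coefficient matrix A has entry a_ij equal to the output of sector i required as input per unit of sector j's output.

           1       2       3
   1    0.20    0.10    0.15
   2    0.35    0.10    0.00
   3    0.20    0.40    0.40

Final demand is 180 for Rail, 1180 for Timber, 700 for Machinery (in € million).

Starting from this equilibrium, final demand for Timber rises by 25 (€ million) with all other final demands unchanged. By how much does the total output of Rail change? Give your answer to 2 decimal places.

Δx_1 = 8.26

I − A =
  [   0.80    -0.10    -0.15]
  [  -0.35     0.90     0.00]
  [  -0.20    -0.40     0.60]
Cofactors of I−A, C_ij = (−1)^(i+j)·(minor ij) (rows/columns in the sector order above):
  C_11 = (0.90)(0.60) − (0.00)(-0.40) = 0.5400
  C_12 = −[(-0.35)(0.60) − (0.00)(-0.20)] = 0.2100
  C_13 = (-0.35)(-0.40) − (0.90)(-0.20) = 0.3200
  C_21 = −[(-0.10)(0.60) − (-0.15)(-0.40)] = 0.1200
  C_22 = (0.80)(0.60) − (-0.15)(-0.20) = 0.4500
  C_23 = −[(0.80)(-0.40) − (-0.10)(-0.20)] = 0.3400
  C_31 = (-0.10)(0.00) − (-0.15)(0.90) = 0.1350
  C_32 = −[(0.80)(0.00) − (-0.15)(-0.35)] = 0.0525
  C_33 = (0.80)(0.90) − (-0.10)(-0.35) = 0.6850
det(I−A) = Σ_j (I−A)_1j·C_1j = (0.80)(0.5400) + (-0.10)(0.2100) + (-0.15)(0.3200) = 0.3630
adj(I−A) = Cᵀ =
  [ 0.5400   0.1200   0.1350]
  [ 0.2100   0.4500   0.0525]
  [ 0.3200   0.3400   0.6850]
(I − A)⁻¹ = adj(I−A) / det(I−A) ≈
  [   1.4876     0.3306     0.3719]
  [   0.5785     1.2397     0.1446]
  [   0.8815     0.9366     1.8871]
Δx = (I − A)⁻¹ Δd with Δd having +25 in the Timber component and 0 elsewhere.
So Δx_1 = L_12 · (+25), where L_12 = adj(I−A)_12 / det(I−A) = 0.1200 / 0.3630.
Δx_1 = 0.1200 × (+25) / 0.3630 = 3.00 / 0.3630 ≈ 8.26.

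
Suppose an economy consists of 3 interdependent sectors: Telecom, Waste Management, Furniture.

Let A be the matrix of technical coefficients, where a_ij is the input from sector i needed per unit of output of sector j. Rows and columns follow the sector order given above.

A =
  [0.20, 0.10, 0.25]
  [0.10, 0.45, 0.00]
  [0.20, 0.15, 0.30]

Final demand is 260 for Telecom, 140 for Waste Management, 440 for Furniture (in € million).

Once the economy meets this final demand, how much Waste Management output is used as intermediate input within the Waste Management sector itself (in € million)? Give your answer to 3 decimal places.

I − A =
  [   0.80    -0.10    -0.25]
  [  -0.10     0.55     0.00]
  [  -0.20    -0.15     0.70]
Cofactors of I−A, C_ij = (−1)^(i+j)·(minor ij) (rows/columns in the sector order above):
  C_11 = (0.55)(0.70) − (0.00)(-0.15) = 0.3850
  C_12 = −[(-0.10)(0.70) − (0.00)(-0.20)] = 0.0700
  C_13 = (-0.10)(-0.15) − (0.55)(-0.20) = 0.1250
  C_21 = −[(-0.10)(0.70) − (-0.25)(-0.15)] = 0.1075
  C_22 = (0.80)(0.70) − (-0.25)(-0.20) = 0.5100
  C_23 = −[(0.80)(-0.15) − (-0.10)(-0.20)] = 0.1400
  C_31 = (-0.10)(0.00) − (-0.25)(0.55) = 0.1375
  C_32 = −[(0.80)(0.00) − (-0.25)(-0.10)] = 0.0250
  C_33 = (0.80)(0.55) − (-0.10)(-0.10) = 0.4300
det(I−A) = Σ_j (I−A)_1j·C_1j = (0.80)(0.3850) + (-0.10)(0.0700) + (-0.25)(0.1250) = 0.26975
adj(I−A) = Cᵀ =
  [ 0.3850   0.1075   0.1375]
  [ 0.0700   0.5100   0.0250]
  [ 0.1250   0.1400   0.4300]
(I − A)⁻¹ = adj(I−A) / det(I−A) ≈
  [   1.4272     0.3985     0.5097]
  [   0.2595     1.8906     0.0927]
  [   0.4634     0.5190     1.5941]
First solve x = (I − A)⁻¹ d = adj(I−A)·d / det(I−A); in particular x_W = (0.0700·260 + 0.5100·140 + 0.0250·440) / 0.26975 = 100.60 / 0.26975 ≈ 372.93791.
Intermediate flow from W to W: z_WW = a_WW · x_W = 0.45 × 100.60 / 0.26975 = 45.27 / 0.26975 ≈ 167.822.

z_WW = 167.822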